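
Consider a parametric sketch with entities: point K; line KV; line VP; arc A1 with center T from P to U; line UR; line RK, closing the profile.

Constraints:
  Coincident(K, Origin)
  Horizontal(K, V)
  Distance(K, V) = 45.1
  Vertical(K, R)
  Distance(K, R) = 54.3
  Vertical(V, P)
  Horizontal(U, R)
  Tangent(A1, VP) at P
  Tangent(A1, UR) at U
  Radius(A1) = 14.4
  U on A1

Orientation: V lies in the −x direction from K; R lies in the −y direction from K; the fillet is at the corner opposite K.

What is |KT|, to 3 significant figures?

50.3

K is at the origin; KV is horizontal with |KV| = 45.1 and V on the −x side, so V = (-45.1, 0.00). KR is vertical with |KR| = 54.3 and R on the −y side, so R = (0.00, -54.3). The virtual corner opposite K is at (-45.1, -54.3). A1 meets VP tangentially, so TP is at right angles to VP and the tangent condition forces TU to be normal to UR, with radius 14.4, so the center T sits 14.4 in from both sides at T = (-30.7, -39.9). Then |KT| = |T − K| = 50.3.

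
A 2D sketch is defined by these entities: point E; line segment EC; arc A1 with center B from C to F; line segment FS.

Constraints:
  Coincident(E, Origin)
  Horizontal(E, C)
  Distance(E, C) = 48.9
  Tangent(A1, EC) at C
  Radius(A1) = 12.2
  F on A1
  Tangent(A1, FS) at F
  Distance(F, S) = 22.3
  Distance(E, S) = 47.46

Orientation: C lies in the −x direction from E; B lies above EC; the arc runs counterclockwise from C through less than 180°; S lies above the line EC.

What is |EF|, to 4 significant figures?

38.33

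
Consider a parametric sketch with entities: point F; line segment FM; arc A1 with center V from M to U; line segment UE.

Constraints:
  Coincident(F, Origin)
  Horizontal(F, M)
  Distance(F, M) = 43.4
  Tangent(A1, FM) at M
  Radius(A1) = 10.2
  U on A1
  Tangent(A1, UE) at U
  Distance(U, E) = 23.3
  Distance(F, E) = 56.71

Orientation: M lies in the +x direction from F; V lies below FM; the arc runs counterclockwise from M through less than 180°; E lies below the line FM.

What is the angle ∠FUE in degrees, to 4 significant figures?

138.3°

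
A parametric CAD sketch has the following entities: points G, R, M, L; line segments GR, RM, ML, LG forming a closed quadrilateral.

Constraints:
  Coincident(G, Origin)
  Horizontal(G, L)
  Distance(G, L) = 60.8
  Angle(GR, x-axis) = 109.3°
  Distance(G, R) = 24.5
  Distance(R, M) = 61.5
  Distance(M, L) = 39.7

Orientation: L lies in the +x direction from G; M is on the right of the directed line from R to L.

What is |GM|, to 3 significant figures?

39.2

G is at the origin; GL is horizontal with |GL| = 60.8 and L in +x, so L = (60.8, 0). GR runs at 109.3° with |GR| = 24.5, so R = (-8.10, 23.1). M is determined by |RM| = 61.5 and |ML| = 39.7 together: it lies at the intersection of circle(R, 61.5) and circle(L, 39.7). With |RL| = 72.7, the foot of the radical line on RL is 51.5 from R and the perpendicular offset is √(61.5² − 51.5²) = 33.6. Taking the right-of-RL solution: M = (30.1, -25.1).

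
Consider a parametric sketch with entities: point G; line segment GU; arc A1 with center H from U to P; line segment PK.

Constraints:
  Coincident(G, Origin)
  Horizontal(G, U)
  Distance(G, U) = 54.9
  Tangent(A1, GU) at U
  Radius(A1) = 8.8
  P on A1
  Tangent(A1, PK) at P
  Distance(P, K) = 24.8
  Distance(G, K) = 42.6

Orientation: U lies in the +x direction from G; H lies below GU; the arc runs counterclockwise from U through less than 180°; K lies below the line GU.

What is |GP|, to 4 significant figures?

47.61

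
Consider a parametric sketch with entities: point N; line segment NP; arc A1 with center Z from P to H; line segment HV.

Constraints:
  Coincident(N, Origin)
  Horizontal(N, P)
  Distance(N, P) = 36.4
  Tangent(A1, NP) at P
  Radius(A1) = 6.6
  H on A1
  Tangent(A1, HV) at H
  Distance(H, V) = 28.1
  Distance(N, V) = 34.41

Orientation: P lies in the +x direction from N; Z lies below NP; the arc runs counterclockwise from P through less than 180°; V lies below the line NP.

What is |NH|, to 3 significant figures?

30.7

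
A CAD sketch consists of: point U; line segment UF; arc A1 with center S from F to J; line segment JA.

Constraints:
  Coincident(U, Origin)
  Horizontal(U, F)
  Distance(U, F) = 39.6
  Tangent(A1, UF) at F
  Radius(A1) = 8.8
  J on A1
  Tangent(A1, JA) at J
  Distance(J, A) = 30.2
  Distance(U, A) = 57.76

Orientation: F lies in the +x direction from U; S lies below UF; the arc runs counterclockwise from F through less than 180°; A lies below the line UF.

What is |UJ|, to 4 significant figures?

33.45

U is at the origin; UF is horizontal with |UF| = 39.6 and F on the +x side, so F = (39.60, 0.000). A1 meets UF tangentially, so SF is at right angles to UF, so S = F + (0, -8.8) = (39.60, -8.800). Since SJ ⟂ JA (tangency), |SA| = √(8.8² + 30.2²) = 31.46 regardless of where J sits on A1. So A lies on both circle(U, 57.76) and circle(S, 31.46); the below-UF intersection is A = (41.47, -40.20). J is the foot of the tangent from A: J = (31.31, -11.76).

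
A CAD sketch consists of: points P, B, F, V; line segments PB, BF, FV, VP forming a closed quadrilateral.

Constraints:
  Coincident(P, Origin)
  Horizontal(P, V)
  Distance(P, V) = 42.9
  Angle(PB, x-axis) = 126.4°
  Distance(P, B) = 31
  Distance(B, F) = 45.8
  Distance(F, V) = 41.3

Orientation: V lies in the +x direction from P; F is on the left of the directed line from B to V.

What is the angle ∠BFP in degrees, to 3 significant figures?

39.7°

Checks: |BF| = 45.80 ✓; |FV| = 41.30 ✓.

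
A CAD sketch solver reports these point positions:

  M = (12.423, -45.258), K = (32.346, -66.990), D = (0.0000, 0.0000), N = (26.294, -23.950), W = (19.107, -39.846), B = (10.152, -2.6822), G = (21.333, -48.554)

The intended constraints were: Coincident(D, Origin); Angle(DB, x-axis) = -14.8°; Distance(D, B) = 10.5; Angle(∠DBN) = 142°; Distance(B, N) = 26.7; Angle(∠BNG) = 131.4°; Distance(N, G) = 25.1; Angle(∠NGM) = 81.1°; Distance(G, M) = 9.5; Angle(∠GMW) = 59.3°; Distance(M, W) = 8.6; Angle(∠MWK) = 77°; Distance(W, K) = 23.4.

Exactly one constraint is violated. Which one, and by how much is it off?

Distance(W, K) = 23.4 — off by 6.80.

D = (0.00, 0.00) ✓; DB at -14.80° ✓; |DB| = 10.50 ✓; ∠DBN = 142.0° ✓; |BN| = 26.70 ✓; ∠BNG = 131.4° ✓; |NG| = 25.10 ✓; ∠NGM = 81.10° ✓; |GM| = 9.500 ✓; ∠GMW = 59.30° ✓; |MW| = 8.600 ✓; ∠MWK = 77.00° ✓; |WK| = 30.20 ✗.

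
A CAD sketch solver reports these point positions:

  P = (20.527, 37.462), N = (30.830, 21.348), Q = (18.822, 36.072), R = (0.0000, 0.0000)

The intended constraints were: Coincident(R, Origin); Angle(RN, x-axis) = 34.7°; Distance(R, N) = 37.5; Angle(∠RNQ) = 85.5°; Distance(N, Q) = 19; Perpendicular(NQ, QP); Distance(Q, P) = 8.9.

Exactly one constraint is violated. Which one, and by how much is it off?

Distance(Q, P) = 8.9 — off by 6.70.

R = (0.00, 0.00) ✓; RN at 34.70° ✓; |RN| = 37.50 ✓; ∠RNQ = 85.50° ✓; |NQ| = 19.00 ✓; ∠(NQ, QP) = 90.01° ✓; |QP| = 2.200 ✗.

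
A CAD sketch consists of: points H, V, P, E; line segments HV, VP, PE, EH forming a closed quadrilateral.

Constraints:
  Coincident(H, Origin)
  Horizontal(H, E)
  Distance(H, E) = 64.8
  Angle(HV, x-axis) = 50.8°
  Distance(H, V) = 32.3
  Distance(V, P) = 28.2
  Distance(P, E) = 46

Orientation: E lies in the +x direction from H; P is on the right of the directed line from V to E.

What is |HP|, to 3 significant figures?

19.2

H is at the origin; HE is horizontal with |HE| = 64.8 and E in +x, so E = (64.8, 0). HV runs at 50.8° with |HV| = 32.3, so V = (20.4, 25.0). P is determined by |VP| = 28.2 and |PE| = 46.0 together: it lies at the intersection of circle(V, 28.2) and circle(E, 46.0). With |VE| = 51.0, the foot of the radical line on VE is 12.5 from V and the perpendicular offset is √(28.2² − 12.5²) = 25.3. Taking the right-of-VE solution: P = (18.9, -3.13).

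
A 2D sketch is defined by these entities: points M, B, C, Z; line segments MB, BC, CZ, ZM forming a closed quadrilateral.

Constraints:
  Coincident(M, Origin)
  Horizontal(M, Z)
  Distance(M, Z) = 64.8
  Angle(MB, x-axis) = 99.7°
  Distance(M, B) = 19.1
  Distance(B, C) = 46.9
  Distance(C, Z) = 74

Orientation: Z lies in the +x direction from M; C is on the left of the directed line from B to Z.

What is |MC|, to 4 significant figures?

62.73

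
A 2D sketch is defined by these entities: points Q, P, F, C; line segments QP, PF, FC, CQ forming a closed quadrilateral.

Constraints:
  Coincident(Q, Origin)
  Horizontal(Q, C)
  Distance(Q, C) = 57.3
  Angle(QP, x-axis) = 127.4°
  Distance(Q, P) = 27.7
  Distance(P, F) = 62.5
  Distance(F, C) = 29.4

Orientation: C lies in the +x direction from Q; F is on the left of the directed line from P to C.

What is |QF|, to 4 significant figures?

52.85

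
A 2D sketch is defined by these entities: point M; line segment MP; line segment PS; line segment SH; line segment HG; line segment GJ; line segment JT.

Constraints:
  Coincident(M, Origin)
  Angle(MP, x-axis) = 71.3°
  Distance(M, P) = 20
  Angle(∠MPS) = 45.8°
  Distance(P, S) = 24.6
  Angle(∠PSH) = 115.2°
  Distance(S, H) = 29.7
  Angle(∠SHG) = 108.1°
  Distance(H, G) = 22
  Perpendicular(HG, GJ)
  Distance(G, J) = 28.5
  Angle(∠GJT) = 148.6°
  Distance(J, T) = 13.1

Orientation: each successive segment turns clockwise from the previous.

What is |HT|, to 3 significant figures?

42.5

HG is perpendicular to GJ, so GJ runs at 70.4°; with |GJ| = 28.5, J = (-11.7, 7.77). ∠GJT = 148.6° gives JT at 39.0° from the x-axis; with |JT| = 13.1, T = (-1.53, 16.0). Then |HT| = |T − H| = 42.5.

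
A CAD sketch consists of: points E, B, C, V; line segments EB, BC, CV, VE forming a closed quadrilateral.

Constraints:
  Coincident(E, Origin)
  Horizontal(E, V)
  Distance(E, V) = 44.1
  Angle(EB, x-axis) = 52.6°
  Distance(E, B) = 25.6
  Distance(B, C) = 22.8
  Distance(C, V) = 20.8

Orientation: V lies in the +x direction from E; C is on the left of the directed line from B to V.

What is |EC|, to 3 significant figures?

43.2

Checks: E = (0.00, 0.00) ✓; |BC| = 22.80 ✓; |CV| = 20.80 ✓.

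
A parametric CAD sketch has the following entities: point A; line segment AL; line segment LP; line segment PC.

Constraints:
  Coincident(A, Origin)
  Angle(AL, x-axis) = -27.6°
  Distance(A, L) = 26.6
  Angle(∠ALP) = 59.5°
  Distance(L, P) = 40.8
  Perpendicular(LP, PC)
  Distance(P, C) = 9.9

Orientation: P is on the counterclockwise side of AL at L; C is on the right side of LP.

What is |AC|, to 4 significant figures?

42.69

A is at the origin; AL runs at -27.6° with length 26.6, so L = 26.6·(cos -27.6°, sin -27.6°) = (23.57, -12.32). ∠ALP = 59.5°, so LP runs at -27.6° + (180° − 59.5°) = 92.90° from the x-axis; with |LP| = 40.8, P = L + 40.8·(cos 92.90°, sin 92.90°) = (21.51, 28.42). LP ⟂ PC; with |PC| = 9.9 on the right of LP, C = P + 9.9·(0.9987, 0.05059) = (31.40, 28.92). Then |AC| = |C − A| = 42.69.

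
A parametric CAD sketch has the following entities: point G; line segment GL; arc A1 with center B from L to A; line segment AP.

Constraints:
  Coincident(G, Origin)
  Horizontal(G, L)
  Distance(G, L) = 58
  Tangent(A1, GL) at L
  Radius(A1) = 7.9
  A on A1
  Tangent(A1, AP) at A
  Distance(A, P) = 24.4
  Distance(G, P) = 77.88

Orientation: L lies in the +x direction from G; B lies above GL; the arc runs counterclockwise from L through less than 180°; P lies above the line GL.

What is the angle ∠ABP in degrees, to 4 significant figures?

72.06°

G is at the origin; G and L share the same y with |GL| = 58.0 and L on the +x side, so L = (58.00, 0.000). Since A1 is tangent to GL there, BL ⟂ GL, so B = L + (0, 7.9) = (58.00, 7.900). Since BA ⟂ AP (tangency), |BP| = √(7.9² + 24.4²) = 25.65 regardless of where A sits on A1. So P lies on both circle(G, 77.88) and circle(B, 25.65); the above-GL intersection is P = (72.17, 29.28). A is the foot of the tangent from P: A = (65.61, 5.777).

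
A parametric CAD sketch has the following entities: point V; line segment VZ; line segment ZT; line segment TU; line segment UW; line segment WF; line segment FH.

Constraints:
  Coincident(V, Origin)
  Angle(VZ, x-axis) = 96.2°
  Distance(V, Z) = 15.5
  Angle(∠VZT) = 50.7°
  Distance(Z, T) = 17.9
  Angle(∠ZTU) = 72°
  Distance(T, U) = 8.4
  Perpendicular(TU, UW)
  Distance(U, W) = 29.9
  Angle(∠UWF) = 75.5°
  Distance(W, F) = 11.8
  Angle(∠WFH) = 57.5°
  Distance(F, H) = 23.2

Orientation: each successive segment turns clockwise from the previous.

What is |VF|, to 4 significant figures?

28.53

TU ⟂ UW, so UW runs at 128.9°; with |UW| = 29.9, W = (-11.99, 23.63). ∠UWF = 75.5° gives WF at 24.40° from the x-axis; with |WF| = 11.8, F = (-1.246, 28.50). Then |VF| = |F − V| = 28.53.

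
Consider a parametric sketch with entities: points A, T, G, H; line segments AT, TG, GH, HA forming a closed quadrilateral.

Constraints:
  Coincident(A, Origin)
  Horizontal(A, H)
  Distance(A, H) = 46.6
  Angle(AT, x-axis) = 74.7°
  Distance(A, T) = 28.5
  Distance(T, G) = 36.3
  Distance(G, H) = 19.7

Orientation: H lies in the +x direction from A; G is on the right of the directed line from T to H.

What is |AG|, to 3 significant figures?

27.3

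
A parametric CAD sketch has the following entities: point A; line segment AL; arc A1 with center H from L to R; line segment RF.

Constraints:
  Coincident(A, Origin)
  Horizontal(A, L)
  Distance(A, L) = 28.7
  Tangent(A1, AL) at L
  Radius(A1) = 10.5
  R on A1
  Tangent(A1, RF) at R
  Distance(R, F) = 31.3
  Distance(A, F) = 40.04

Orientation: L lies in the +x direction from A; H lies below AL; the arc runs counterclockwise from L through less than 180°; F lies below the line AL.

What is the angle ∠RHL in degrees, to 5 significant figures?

76.416°

Checks: |HL| = 10.50 ✓; |HR| = 10.50 ✓; ∠(HR, RF) = 90.00° ✓; |RF| = 31.30 ✓; |AF| = 40.04 ✓.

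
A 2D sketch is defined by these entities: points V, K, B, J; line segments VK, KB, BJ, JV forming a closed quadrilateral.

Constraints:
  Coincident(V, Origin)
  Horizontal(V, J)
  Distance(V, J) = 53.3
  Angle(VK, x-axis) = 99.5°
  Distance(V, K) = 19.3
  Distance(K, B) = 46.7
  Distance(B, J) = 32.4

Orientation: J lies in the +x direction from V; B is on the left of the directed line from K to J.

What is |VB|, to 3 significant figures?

51.9

Checks: |KB| = 46.70 ✓; |BJ| = 32.40 ✓.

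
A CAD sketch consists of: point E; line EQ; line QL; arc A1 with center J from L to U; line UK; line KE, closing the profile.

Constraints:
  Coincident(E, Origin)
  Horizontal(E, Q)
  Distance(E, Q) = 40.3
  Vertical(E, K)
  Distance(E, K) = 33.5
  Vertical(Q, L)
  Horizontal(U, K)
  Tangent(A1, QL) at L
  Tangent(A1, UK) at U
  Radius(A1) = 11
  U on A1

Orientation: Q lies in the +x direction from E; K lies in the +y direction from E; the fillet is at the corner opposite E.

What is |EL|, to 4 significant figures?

46.16

E is at the origin; E and Q share the same y with |EQ| = 40.3 and Q on the +x side, so Q = (40.30, 0.000). EK is vertical with |EK| = 33.5 and K on the +y side, so K = (0.000, 33.50). The virtual corner opposite E is at (40.30, 33.50). Since A1 is tangent to QL there, JL ⟂ QL and the tangent condition forces JU to be normal to UK, with radius 11.0, so the center J sits 11.0 in from both sides at J = (29.30, 22.50). That places the tangent points at L = (40.30, 22.50) on QL and U = (29.30, 33.50) on UK. Then |EL| = |L − E| = 46.16.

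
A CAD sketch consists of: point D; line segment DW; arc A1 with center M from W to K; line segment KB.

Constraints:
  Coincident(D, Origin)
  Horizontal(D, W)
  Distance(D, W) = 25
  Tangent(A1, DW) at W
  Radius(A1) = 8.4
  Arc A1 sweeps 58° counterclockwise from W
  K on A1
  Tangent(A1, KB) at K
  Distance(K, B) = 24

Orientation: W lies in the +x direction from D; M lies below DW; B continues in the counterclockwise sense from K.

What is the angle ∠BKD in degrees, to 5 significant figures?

70.456°

D is at the origin; DW is horizontal with |DW| = 25.0 and W on the +x side, so W = (25.000, 0.0000). The tangent condition forces MW to be normal to DW, so M = W + (0, -8.4) = (25.000, -8.4000). On A1, W sits at bearing 90° from M; a 58° counterclockwise sweep puts K at bearing 148°, so K = M + 8.4·(cos 148°, sin 148°) = (17.876, -3.9487). A1 meets KB tangentially, so MK is at right angles to KB, so KB runs along (−sin 148°, cos 148°); with |KB| = 24.0, B = (5.1583, -24.302). Then cos ∠BKD = KB·KD / (|KB||KD|), giving 70.456°.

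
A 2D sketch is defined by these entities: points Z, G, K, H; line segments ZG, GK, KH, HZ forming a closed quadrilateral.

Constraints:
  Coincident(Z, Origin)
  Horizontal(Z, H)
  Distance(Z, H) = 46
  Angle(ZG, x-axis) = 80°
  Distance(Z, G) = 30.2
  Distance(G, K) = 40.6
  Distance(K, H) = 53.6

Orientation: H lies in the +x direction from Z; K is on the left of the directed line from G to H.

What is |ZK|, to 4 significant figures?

65.55

Checks: |GK| = 40.60 ✓; |KH| = 53.60 ✓.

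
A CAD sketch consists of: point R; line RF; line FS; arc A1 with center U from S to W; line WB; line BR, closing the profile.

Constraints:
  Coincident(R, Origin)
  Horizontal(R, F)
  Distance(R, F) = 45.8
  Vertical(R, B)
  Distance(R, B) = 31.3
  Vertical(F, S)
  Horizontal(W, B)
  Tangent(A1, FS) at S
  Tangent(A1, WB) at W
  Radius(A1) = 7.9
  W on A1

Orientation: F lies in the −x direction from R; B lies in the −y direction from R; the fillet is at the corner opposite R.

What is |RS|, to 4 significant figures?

51.43

R is at the origin; RF is horizontal with |RF| = 45.8 and F on the −x side, so F = (-45.80, 0.000). RB is vertical with |RB| = 31.3 and B on the −y side, so B = (0.000, -31.30). The virtual corner opposite R is at (-45.80, -31.30). Since A1 is tangent to FS there, US ⟂ FS and A1 meets WB tangentially, so UW is at right angles to WB, with radius 7.9, so the center U sits 7.9 in from both sides at U = (-37.90, -23.40). That places the tangent points at S = (-45.80, -23.40) on FS and W = (-37.90, -31.30) on WB. Then |RS| = |S − R| = 51.43.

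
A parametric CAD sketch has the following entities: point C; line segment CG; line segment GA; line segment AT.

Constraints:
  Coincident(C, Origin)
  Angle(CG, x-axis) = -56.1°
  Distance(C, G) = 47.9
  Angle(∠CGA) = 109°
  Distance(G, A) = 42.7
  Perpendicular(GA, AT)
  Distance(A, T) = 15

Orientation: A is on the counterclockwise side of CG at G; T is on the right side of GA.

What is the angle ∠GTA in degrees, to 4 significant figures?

70.64°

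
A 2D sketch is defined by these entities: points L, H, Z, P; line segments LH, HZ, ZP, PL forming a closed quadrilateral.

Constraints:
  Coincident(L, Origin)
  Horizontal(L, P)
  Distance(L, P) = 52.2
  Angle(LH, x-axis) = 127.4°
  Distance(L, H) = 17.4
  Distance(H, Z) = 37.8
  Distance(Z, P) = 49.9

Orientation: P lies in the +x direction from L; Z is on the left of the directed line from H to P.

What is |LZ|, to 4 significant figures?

41.89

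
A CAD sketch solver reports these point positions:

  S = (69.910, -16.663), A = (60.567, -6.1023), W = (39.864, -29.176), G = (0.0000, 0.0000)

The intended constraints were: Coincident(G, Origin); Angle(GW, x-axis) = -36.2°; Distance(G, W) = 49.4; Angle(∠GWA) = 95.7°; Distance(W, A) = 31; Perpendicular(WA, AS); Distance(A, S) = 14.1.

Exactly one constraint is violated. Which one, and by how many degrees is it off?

Perpendicular(WA, AS) — off by 6.60°.

G = (0.00, 0.00) ✓; GW at -36.20° ✓; |GW| = 49.40 ✓; ∠GWA = 95.70° ✓; |WA| = 31.00 ✓; ∠(WA, AS) = 96.60° ✗; |AS| = 14.10 ✓.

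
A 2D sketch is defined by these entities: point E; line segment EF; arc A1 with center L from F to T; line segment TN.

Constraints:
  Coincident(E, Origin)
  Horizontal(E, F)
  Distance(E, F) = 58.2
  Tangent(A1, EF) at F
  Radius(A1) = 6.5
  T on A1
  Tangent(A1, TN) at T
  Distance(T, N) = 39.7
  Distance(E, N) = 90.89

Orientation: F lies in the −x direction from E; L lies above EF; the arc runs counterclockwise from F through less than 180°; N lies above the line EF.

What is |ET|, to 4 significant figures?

54.83

Checks: ∠(LF, FE) = 90.00° ✓; |LT| = 6.500 ✓; ∠(LT, TN) = 90.00° ✓; |TN| = 39.70 ✓; |EN| = 90.89 ✓.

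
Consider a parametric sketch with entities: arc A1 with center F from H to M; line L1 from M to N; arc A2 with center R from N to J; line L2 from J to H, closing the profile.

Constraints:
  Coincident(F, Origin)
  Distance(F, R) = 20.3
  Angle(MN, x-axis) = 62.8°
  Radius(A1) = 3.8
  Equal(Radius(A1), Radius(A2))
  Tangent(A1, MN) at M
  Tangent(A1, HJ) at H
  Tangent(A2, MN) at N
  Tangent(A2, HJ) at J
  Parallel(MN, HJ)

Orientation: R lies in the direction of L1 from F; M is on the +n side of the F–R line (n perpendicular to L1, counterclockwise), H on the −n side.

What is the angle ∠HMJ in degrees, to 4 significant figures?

69.47°

The slot axis is L1's direction at 62.8°, so u = (cos 62.8°, sin 62.8°) = (0.4571, 0.8894) and n = (−sin 62.8°, cos 62.8°) = (-0.8894, 0.4571). F is at the origin and R lies 20.3 along u from F, so R = 20.3·u = (9.279, 18.06). Tangency of A1 to both parallel lines with radius 3.8 puts M and H at F ± 3.8·n: M = (-3.380, 1.737), H = (3.380, -1.737). Equal radii place N and J the same way about R: N = R + 3.8·n = (5.899, 19.79), J = R − 3.8·n = (12.66, 16.32). Then cos ∠HMJ = MH·MJ / (|MH||MJ|), giving 69.47°.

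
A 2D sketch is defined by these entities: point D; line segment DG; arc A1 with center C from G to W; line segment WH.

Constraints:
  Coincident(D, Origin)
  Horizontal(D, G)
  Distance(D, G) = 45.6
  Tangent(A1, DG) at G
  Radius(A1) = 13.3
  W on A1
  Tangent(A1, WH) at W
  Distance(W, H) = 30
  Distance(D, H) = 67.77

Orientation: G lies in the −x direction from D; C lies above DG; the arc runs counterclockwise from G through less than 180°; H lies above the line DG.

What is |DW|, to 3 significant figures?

39.8

Checks: D.y = 0.00, G.y = 0.00 ✓; |CW| = 13.30 ✓; ∠(CW, WH) = 90.00° ✓; |WH| = 30.00 ✓; |DH| = 67.77 ✓.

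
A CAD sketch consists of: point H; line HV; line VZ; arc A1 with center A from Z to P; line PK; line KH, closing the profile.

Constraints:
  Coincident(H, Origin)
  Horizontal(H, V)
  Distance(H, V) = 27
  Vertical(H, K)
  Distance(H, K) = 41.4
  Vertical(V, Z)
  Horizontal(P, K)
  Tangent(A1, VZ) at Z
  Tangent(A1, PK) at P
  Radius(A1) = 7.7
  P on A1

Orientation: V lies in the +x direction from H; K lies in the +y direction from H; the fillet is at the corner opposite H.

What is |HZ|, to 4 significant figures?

43.18

H is at the origin; H and V share the same y with |HV| = 27.0 and V on the +x side, so V = (27.00, 0.000). HK is vertical with |HK| = 41.4 and K on the +y side, so K = (0.000, 41.40). The virtual corner opposite H is at (27.00, 41.40). Since A1 is tangent to VZ there, AZ ⟂ VZ and tangency of A1 to PK means the radius AP is perpendicular to PK, with radius 7.7, so the center A sits 7.7 in from both sides at A = (19.30, 33.70). That places the tangent points at Z = (27.00, 33.70) on VZ and P = (19.30, 41.40) on PK. Then |HZ| = |Z − H| = 43.18.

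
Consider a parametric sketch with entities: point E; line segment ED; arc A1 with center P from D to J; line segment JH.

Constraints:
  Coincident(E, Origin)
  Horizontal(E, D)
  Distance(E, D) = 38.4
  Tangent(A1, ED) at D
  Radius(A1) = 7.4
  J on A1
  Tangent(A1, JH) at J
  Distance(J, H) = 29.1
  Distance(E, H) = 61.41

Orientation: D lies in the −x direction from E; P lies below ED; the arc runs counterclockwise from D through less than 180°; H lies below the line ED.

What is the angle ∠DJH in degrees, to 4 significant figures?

139.8°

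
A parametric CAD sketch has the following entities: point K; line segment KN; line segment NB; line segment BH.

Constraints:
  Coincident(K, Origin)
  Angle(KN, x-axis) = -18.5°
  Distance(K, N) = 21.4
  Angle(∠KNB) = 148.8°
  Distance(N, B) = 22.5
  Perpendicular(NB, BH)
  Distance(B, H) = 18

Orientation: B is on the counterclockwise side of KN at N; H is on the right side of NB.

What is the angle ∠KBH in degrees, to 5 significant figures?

105.20°

K is at the origin; KN runs at -18.5° with length 21.4, so N = 21.4·(cos -18.5°, sin -18.5°) = (20.294, -6.7903). ∠KNB = 148.8°, so NB runs at -18.5° + (180° − 148.8°) = 12.700° from the x-axis; with |NB| = 22.5, B = N + 22.5·(cos 12.700°, sin 12.700°) = (42.244, -1.8438). NB is perpendicular to BH; with |BH| = 18.0 on the right of NB, H = B + 18.0·(0.21985, -0.97553) = (46.201, -19.403). Then cos ∠KBH = BK·BH / (|BK||BH|), giving 105.20°.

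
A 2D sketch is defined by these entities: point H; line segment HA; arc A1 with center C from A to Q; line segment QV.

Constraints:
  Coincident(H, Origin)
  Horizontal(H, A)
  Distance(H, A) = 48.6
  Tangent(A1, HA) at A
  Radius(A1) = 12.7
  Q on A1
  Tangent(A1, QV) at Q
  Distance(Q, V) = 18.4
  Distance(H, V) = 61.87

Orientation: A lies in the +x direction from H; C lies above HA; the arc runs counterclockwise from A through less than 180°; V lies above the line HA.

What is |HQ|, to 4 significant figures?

62.65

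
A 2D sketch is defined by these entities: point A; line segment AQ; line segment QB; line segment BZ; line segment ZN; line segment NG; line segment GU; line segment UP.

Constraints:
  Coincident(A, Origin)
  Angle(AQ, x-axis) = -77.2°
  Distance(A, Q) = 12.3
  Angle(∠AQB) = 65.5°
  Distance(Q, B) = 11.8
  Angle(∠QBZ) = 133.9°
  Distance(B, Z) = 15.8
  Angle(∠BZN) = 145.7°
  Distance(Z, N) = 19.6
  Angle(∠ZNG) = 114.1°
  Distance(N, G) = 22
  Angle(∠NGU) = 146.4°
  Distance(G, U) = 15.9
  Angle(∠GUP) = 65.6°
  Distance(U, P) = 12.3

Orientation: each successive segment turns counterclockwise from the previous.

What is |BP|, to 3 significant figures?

35.1

∠NGU = 146.4° gives GU at -143° from the x-axis; with |GU| = 15.9, U = (-29.8, 17.2). ∠GUP = 65.6° gives UP at -28.4° from the x-axis; with |UP| = 12.3, P = (-19.0, 11.4). Then |BP| = |P − B| = 35.1.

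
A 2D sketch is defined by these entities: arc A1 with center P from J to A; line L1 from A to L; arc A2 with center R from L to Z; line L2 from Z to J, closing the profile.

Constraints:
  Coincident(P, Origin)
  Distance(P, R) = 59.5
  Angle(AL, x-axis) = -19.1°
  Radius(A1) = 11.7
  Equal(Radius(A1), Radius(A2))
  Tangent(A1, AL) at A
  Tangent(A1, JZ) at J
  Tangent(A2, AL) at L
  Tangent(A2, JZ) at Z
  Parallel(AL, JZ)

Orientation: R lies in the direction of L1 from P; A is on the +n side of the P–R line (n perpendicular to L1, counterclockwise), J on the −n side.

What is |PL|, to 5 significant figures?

60.639

The slot axis is L1's direction at -19.1°, so u = (cos -19.1°, sin -19.1°) = (0.94495, -0.32722) and n = (−sin -19.1°, cos -19.1°) = (0.32722, 0.94495). P is at the origin and R lies 59.5 along u from P, so R = 59.5·u = (56.224, -19.469). Tangency of A1 to both parallel lines with radius 11.7 puts A and J at P ± 11.7·n: A = (3.8284, 11.056), J = (-3.8284, -11.056). Equal radii place L and Z the same way about R: L = R + 11.7·n = (60.053, -8.4136), Z = R − 11.7·n = (52.396, -30.525). Then |PL| = |L − P| = 60.639.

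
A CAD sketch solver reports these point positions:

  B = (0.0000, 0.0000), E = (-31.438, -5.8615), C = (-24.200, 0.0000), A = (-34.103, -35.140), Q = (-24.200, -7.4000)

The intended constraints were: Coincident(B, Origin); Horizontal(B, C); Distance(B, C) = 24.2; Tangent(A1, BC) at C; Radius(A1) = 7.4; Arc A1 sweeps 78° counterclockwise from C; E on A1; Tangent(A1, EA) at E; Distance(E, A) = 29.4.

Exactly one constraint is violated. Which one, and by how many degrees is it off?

Tangent(A1, EA) at E — off by 6.80°.

B = (0.00, 0.00) ✓; B.y = 0.00, C.y = 0.00 ✓; |BC| = 24.20 ✓; ∠(QC, CB) = 90.00° ✓; |QC| = 7.400 ✓; bearing(Q→E) − bearing(Q→C) = 78.00° ✓; |QE| = 7.400 ✓; ∠(QE, EA) = 83.20° ✗; |EA| = 29.40 ✓.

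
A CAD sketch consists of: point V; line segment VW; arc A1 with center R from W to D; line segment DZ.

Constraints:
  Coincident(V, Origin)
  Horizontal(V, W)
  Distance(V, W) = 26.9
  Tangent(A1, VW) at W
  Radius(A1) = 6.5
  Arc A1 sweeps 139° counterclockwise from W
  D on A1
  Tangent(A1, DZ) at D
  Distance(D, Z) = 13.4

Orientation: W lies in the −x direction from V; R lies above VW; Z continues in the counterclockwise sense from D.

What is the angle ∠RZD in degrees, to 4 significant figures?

25.88°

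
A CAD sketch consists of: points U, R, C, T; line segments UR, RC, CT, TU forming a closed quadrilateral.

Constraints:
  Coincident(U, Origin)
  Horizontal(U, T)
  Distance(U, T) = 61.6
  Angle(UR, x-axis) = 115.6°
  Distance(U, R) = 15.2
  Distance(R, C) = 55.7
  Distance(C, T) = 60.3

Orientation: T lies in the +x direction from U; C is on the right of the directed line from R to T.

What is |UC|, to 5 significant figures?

40.533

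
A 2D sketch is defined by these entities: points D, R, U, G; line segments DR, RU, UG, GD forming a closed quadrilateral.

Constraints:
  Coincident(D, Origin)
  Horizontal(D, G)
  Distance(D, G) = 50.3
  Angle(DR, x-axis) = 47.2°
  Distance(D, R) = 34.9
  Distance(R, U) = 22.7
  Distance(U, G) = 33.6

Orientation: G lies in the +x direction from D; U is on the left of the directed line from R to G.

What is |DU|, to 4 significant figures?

56.01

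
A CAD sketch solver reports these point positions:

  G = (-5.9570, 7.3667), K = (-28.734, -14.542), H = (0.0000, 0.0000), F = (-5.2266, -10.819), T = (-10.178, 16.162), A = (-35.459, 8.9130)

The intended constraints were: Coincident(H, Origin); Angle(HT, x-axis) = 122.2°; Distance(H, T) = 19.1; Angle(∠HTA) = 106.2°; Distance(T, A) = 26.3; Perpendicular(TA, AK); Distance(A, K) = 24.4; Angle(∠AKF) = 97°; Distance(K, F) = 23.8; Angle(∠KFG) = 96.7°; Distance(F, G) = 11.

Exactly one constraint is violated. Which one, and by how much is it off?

Distance(F, G) = 11 — off by 7.20.

H = (0.00, 0.00) ✓; HT at 122.2° ✓; |HT| = 19.10 ✓; ∠HTA = 106.2° ✓; |TA| = 26.30 ✓; ∠(TA, AK) = 90.00° ✓; |AK| = 24.40 ✓; ∠AKF = 97.00° ✓; |KF| = 23.80 ✓; ∠KFG = 96.70° ✓; |FG| = 18.20 ✗.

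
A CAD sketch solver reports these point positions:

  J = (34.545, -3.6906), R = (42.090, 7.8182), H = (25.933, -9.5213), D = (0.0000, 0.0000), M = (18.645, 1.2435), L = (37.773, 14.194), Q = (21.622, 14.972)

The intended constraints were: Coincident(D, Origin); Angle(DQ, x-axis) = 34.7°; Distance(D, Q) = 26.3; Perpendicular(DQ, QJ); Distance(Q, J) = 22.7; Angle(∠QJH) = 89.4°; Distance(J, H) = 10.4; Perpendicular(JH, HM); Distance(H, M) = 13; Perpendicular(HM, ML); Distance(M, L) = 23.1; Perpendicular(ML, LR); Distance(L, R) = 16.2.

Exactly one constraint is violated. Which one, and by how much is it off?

Distance(L, R) = 16.2 — off by 8.50.

D = (0.00, 0.00) ✓; DQ at 34.70° ✓; |DQ| = 26.30 ✓; ∠(DQ, QJ) = 90.00° ✓; |QJ| = 22.70 ✓; ∠QJH = 89.40° ✓; |JH| = 10.40 ✓; ∠(JH, HM) = 90.00° ✓; |HM| = 13.00 ✓; ∠(HM, ML) = 90.00° ✓; |ML| = 23.10 ✓; ∠(ML, LR) = 90.00° ✓; |LR| = 7.700 ✗.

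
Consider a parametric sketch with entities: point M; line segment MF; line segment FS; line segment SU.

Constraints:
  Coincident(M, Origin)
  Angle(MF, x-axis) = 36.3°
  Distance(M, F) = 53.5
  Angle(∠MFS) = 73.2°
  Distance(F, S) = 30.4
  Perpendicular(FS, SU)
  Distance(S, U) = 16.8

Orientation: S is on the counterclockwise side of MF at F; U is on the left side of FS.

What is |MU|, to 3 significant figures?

37.5

∠MFS = 73.2°, so FS runs at 36.3° + (180° − 73.2°) = 143° from the x-axis; with |FS| = 30.4, S = F + 30.4·(cos 143°, sin 143°) = (18.8, 49.9). The perpendicularity gives SU at right angles to FS; with |SU| = 16.8 on the left of FS, U = S + 16.8·(-0.600, -0.800) = (8.72, 36.5). Then |MU| = |U − M| = 37.5.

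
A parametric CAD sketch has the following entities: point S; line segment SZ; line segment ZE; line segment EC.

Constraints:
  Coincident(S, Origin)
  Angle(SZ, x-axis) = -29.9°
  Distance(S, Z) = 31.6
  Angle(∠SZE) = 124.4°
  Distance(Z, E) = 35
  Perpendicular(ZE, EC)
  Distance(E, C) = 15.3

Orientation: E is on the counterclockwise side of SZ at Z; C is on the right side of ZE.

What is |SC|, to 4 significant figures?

67.12

∠SZE = 124.4°, so ZE runs at -29.9° + (180° − 124.4°) = 25.70° from the x-axis; with |ZE| = 35.0, E = Z + 35.0·(cos 25.70°, sin 25.70°) = (58.93, -0.5741). ZE is perpendicular to EC; with |EC| = 15.3 on the right of ZE, C = E + 15.3·(0.4337, -0.9011) = (65.57, -14.36). Then |SC| = |C − S| = 67.12.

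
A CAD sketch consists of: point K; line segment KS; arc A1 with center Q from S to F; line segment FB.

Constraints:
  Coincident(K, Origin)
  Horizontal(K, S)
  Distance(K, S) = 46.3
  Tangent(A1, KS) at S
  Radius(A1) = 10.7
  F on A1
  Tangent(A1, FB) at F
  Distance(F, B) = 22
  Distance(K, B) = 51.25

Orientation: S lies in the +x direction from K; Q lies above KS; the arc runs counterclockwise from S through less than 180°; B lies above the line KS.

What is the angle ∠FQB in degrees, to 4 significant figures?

64.06°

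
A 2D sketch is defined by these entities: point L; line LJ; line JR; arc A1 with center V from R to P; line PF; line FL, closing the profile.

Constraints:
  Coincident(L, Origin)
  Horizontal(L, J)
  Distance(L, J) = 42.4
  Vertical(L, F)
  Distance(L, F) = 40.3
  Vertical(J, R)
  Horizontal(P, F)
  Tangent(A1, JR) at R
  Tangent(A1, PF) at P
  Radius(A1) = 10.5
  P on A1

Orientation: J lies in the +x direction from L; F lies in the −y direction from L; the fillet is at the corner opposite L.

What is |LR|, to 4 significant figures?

51.82

L is at the origin; LJ is horizontal with |LJ| = 42.4 and J on the +x side, so J = (42.40, 0.000). L and F share the same x with |LF| = 40.3 and F on the −y side, so F = (0.000, -40.30). The virtual corner opposite L is at (42.40, -40.30). The tangent condition forces VR to be normal to JR and the tangent condition forces VP to be normal to PF, with radius 10.5, so the center V sits 10.5 in from both sides at V = (31.90, -29.80). That places the tangent points at R = (42.40, -29.80) on JR and P = (31.90, -40.30) on PF. Then |LR| = |R − L| = 51.82.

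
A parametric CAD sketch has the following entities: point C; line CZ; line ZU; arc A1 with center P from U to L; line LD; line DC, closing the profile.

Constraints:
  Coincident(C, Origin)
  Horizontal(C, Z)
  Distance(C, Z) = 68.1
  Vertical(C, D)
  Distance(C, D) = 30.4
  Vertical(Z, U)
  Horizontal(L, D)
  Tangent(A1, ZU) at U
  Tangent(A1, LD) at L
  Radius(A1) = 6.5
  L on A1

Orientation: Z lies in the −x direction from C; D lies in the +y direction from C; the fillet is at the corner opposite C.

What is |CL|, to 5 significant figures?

68.693

C is at the origin; CZ is horizontal with |CZ| = 68.1 and Z on the −x side, so Z = (-68.100, 0.0000). C and D share the same x with |CD| = 30.4 and D on the +y side, so D = (0.0000, 30.400). The virtual corner opposite C is at (-68.100, 30.400). Tangency of A1 to ZU means the radius PU is perpendicular to ZU and since A1 is tangent to LD there, PL ⟂ LD, with radius 6.5, so the center P sits 6.5 in from both sides at P = (-61.600, 23.900). That places the tangent points at U = (-68.100, 23.900) on ZU and L = (-61.600, 30.400) on LD. Then |CL| = |L − C| = 68.693.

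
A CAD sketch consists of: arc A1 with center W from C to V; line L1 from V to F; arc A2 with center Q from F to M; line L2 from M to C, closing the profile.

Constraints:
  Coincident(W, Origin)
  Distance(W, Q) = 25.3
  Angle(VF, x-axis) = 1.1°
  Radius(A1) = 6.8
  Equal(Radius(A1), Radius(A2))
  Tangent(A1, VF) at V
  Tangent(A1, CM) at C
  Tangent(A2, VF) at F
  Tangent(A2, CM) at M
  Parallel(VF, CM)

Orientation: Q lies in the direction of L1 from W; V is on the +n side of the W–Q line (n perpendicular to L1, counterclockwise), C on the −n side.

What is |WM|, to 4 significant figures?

26.20

The slot axis is L1's direction at 1.1°, so u = (cos 1.1°, sin 1.1°) = (0.9998, 0.01920) and n = (−sin 1.1°, cos 1.1°) = (-0.01920, 0.9998). W is at the origin and Q lies 25.3 along u from W, so Q = 25.3·u = (25.30, 0.4857). Tangency of A1 to both parallel lines with radius 6.8 puts V and C at W ± 6.8·n: V = (-0.1305, 6.799), C = (0.1305, -6.799). Equal radii place F and M the same way about Q: F = Q + 6.8·n = (25.16, 7.284), M = Q − 6.8·n = (25.43, -6.313). Then |WM| = |M − W| = 26.20.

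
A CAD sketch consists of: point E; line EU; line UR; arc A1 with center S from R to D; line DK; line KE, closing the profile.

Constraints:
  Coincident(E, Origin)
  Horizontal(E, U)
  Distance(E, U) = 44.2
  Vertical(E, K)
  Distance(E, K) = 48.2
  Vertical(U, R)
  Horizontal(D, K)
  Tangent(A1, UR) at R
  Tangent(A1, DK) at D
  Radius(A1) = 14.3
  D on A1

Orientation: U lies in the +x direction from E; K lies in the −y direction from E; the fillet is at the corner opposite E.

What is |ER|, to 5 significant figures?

55.703

E is at the origin; E and U share the same y with |EU| = 44.2 and U on the +x side, so U = (44.200, 0.0000). EK is vertical with |EK| = 48.2 and K on the −y side, so K = (0.0000, -48.200). The virtual corner opposite E is at (44.200, -48.200). A1 meets UR tangentially, so SR is at right angles to UR and A1 meets DK tangentially, so SD is at right angles to DK, with radius 14.3, so the center S sits 14.3 in from both sides at S = (29.900, -33.900). That places the tangent points at R = (44.200, -33.900) on UR and D = (29.900, -48.200) on DK. Then |ER| = |R − E| = 55.703.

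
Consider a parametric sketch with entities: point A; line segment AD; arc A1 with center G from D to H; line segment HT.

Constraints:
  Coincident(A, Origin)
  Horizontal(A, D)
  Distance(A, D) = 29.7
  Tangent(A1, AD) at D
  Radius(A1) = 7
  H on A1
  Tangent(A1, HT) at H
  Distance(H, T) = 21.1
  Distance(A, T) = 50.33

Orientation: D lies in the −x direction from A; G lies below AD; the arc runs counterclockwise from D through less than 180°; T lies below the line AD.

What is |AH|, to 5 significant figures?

36.387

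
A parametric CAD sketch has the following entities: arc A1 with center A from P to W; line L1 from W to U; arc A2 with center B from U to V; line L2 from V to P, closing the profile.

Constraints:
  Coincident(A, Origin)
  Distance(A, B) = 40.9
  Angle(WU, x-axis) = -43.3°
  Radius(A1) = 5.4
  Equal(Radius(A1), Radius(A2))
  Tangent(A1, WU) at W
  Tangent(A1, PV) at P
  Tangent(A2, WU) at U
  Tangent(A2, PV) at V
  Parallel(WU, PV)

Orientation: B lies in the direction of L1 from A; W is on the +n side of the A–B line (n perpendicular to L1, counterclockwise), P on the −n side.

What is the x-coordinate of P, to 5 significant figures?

-3.7034

The slot axis is L1's direction at -43.3°, so u = (cos -43.3°, sin -43.3°) = (0.72777, -0.68582) and n = (−sin -43.3°, cos -43.3°) = (0.68582, 0.72777). A is at the origin and B lies 40.9 along u from A, so B = 40.9·u = (29.766, -28.050). Tangency of A1 to both parallel lines with radius 5.4 puts W and P at A ± 5.4·n: W = (3.7034, 3.9300), P = (-3.7034, -3.9300). So P.x = -3.7034.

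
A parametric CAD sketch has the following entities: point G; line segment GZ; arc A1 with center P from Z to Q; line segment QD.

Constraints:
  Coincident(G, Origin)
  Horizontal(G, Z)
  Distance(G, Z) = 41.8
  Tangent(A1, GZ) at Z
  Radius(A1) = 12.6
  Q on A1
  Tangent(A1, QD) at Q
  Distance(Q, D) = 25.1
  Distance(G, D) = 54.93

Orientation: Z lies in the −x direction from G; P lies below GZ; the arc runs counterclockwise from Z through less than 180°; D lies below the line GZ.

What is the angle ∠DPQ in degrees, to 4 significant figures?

63.34°

Checks: |GZ| = 41.80 ✓; |PQ| = 12.60 ✓; ∠(PQ, QD) = 90.00° ✓; |QD| = 25.10 ✓; |GD| = 54.93 ✓.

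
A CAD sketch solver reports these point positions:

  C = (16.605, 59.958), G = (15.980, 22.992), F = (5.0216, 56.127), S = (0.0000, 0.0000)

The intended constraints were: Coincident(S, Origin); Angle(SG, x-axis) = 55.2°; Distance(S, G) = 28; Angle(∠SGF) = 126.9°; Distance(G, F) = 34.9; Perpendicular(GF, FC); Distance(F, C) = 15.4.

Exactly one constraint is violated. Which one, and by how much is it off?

Distance(F, C) = 15.4 — off by 3.20.

S = (0.00, 0.00) ✓; SG at 55.20° ✓; |SG| = 28.00 ✓; ∠SGF = 126.9° ✓; |GF| = 34.90 ✓; ∠(GF, FC) = 90.00° ✓; |FC| = 12.20 ✗.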